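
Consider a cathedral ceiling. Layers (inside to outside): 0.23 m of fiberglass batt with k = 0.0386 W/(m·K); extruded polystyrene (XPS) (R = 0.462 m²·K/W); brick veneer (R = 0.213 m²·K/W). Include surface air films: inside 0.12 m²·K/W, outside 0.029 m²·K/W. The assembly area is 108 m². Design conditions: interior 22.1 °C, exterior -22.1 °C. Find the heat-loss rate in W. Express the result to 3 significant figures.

0.23/0.0386 = 5.959
R_total = 0.12 + 5.959 + 0.462 + 0.213 + 0.029 = 6.783 m²·K/W
Q = A·ΔT/R = 108 × (22.1 − (-22.1)) / 6.783 = 703.8 W

704 W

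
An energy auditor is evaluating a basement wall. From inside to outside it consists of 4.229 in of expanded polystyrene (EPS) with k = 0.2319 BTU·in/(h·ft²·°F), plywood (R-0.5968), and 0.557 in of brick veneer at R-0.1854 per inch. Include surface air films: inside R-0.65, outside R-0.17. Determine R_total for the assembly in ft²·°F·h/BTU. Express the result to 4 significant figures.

19.76 ft²·°F·h/BTU

4.229/0.2319 = 18.236
0.557 × 0.1854 = 0.10327
R_total = 0.65 + 18.236 + 0.5968 + 0.10327 + 0.17 = 19.756 ft²·°F·h/BTU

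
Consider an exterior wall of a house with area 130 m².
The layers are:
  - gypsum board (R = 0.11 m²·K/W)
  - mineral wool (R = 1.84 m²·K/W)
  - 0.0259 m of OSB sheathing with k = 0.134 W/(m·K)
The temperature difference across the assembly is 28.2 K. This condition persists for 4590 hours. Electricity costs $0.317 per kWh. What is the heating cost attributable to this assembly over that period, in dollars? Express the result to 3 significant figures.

0.0259/0.134 = 0.1933
R_total = 0.11 + 1.84 + 0.1933 = 2.143 m²·K/W
Q = 130 × 28.2 / 2.143 = 1710 W
E = 1710 W × 4590 h / 1000 = 7851 kWh
Cost = 7851 × 0.317 = $2489

2490 dollars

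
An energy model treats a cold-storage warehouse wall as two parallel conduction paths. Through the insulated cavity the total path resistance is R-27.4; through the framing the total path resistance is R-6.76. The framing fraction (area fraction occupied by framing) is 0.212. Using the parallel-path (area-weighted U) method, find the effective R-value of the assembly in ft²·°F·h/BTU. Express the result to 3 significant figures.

16.6 ft²·°F·h/BTU

U_eff = 0.788/27.4 + 0.212/6.76 = 0.02876 + 0.03136 = 0.06012
R_eff = 1/U_eff = 16.63 ft²·°F·h/BTU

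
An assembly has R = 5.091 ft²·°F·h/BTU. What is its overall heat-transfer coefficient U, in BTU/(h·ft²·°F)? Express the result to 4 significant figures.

U = 1/R = 1/5.091 = 0.19643

0.1964 BTU/(h·ft²·°F)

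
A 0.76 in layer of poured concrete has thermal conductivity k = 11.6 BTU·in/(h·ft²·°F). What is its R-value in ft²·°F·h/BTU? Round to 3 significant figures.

0.0655 ft²·°F·h/BTU

R = L/k = 0.76/11.6 = 0.06552 ft²·°F·h/BTU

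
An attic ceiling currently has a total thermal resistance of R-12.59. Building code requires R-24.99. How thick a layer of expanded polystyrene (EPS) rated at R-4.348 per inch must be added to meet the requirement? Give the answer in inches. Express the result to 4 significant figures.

2.852 in

ΔR = 24.99 − 12.59 = 12.4 ft²·°F·h/BTU
L = ΔR / (R/in) = 12.4/4.348 = 2.8519 in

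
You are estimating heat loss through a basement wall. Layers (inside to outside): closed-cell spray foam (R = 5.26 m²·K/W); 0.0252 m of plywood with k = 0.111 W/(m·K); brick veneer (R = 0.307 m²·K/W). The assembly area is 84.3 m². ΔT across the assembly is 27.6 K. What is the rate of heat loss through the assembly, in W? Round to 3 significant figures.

0.0252/0.111 = 0.227
R_total = 5.26 + 0.227 + 0.307 = 5.794 m²·K/W
Q = A·ΔT/R = 84.3 × 27.6 / 5.794 = 401.6 W

402 W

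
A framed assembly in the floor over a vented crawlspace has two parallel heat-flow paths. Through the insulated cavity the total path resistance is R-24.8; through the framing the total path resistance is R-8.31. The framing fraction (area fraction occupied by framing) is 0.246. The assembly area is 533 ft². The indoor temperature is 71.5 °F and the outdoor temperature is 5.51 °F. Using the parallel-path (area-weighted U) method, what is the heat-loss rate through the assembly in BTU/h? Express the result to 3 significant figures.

U_eff = 0.754/24.8 + 0.246/8.31 = 0.0304 + 0.0296 = 0.06001
R_eff = 1/U_eff = 16.66 ft²·°F·h/BTU
Q = 533 × (71.5 − 5.51) / 16.66 = 2111 BTU/h

2110 BTU/h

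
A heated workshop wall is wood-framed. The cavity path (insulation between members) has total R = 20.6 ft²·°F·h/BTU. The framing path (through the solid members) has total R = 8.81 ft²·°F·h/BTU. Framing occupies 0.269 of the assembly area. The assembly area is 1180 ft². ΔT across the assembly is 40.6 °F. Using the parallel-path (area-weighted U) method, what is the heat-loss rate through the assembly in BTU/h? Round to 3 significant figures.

U_eff = 0.731/20.6 + 0.269/8.81 = 0.03549 + 0.03053 = 0.06602
R_eff = 1/U_eff = 15.15 ft²·°F·h/BTU
Q = 1180 × 40.6 / 15.15 = 3163 BTU/h

3160 BTU/h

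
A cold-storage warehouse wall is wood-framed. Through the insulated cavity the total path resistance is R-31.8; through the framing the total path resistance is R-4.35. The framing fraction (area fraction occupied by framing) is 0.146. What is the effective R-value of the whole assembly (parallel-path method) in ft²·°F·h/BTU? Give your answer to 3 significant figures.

U_eff = 0.854/31.8 + 0.146/4.35 = 0.02686 + 0.03356 = 0.06042
R_eff = 1/U_eff = 16.55 ft²·°F·h/BTU

16.6 ft²·°F·h/BTU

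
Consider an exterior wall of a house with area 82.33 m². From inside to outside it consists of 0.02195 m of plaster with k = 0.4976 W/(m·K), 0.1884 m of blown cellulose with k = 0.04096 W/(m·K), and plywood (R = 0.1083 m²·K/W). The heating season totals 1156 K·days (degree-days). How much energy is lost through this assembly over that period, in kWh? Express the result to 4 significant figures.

480.7 kWh

0.02195/0.4976 = 0.044112
0.1884/0.04096 = 4.5996
R_total = 0.044112 + 4.5996 + 0.1083 = 4.752 m²·K/W
E = A × HDD × 24 / R / 1000 = 82.33 × 1156 × 24 / 4.752 / 1000 = 480.67 kWh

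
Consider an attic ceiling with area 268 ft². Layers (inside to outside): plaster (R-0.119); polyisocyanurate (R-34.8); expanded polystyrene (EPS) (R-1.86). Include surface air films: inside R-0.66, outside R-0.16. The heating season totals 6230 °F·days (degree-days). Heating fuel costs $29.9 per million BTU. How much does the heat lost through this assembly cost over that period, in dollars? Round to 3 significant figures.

R_total = 0.66 + 0.119 + 34.8 + 1.86 + 0.16 = 37.6 ft²·°F·h/BTU
E = A × HDD × 24 / R = 268 × 6230 × 24 / 37.6 = 1066000 BTU
Cost = 1066000/10⁶ × 29.9 = $31.87

31.9 dollars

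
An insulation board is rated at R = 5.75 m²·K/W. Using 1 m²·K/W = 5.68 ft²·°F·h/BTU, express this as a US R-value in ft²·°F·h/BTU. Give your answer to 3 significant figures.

R_US = 5.75 × 5.68 = 32.66

32.7 ft²·°F·h/BTU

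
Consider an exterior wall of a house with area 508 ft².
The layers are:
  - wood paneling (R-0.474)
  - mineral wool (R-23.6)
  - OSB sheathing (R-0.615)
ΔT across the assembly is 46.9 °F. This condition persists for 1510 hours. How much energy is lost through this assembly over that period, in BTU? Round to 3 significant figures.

1460000 BTU

R_total = 0.474 + 23.6 + 0.615 = 24.69 ft²·°F·h/BTU
Q = 508 × 46.9 / 24.69 = 965 BTU/h
E = 965 × 1510 = 1457000 BTU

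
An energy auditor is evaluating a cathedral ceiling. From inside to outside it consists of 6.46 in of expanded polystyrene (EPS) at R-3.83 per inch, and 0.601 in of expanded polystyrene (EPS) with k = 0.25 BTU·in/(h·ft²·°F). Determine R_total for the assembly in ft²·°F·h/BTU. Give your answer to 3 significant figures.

27.1 ft²·°F·h/BTU

6.46 × 3.83 = 24.74
0.601/0.25 = 2.404
R_total = 24.74 + 2.404 = 27.15 ft²·°F·h/BTU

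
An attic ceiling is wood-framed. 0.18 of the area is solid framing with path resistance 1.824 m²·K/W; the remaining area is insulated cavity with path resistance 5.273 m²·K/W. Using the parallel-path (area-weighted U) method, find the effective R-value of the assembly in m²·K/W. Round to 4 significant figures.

U_eff = 0.82/5.273 + 0.18/1.824 = 0.15551 + 0.098684 = 0.25419
R_eff = 1/U_eff = 3.934 m²·K/W

3.934 m²·K/W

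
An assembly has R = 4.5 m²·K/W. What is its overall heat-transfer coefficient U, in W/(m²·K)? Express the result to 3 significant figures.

0.222 W/(m²·K)

U = 1/R = 1/4.5 = 0.2222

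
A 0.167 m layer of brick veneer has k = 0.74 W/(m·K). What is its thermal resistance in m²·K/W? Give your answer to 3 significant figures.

R = L/k = 0.167/0.74 = 0.2257 m²·K/W

0.226 m²·K/W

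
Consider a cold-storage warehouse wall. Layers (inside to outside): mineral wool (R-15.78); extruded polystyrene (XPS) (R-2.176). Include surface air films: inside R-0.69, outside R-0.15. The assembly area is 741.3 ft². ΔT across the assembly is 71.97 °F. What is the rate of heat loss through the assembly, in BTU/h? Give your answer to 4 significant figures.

R_total = 0.69 + 15.78 + 2.176 + 0.15 = 18.796 ft²·°F·h/BTU
Q = A·ΔT/R = 741.3 × 71.97 / 18.796 = 2838.4 BTU/h

2838 BTU/h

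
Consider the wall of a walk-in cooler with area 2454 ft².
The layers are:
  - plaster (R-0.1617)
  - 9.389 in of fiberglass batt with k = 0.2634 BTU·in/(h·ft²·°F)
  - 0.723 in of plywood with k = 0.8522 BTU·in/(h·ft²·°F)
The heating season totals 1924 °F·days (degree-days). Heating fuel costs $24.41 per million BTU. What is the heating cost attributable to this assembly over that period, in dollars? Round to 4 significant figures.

9.389/0.2634 = 35.645
0.723/0.8522 = 0.84839
R_total = 0.1617 + 35.645 + 0.84839 = 36.655 ft²·°F·h/BTU
E = A × HDD × 24 / R = 2454 × 1924 × 24 / 36.655 = 3091400 BTU
Cost = 3091400/10⁶ × 24.41 = $75.46

75.46 dollars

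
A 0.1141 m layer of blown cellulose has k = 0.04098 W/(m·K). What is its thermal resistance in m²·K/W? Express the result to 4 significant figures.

R = L/k = 0.1141/0.04098 = 2.7843 m²·K/W

2.784 m²·K/W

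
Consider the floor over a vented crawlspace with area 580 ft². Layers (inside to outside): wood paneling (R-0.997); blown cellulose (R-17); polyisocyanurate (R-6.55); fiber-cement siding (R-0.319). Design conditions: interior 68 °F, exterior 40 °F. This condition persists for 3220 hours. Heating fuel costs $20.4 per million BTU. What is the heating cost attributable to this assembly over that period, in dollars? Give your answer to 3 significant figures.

R_total = 0.997 + 17 + 6.55 + 0.319 = 24.87 ft²·°F·h/BTU
Q = 580 × (68 − 40) / 24.87 = 653.1 BTU/h
E = 653.1 × 3220 = 2103000 BTU
Cost = 2103000/10⁶ × 20.4 = $42.9

42.9 dollars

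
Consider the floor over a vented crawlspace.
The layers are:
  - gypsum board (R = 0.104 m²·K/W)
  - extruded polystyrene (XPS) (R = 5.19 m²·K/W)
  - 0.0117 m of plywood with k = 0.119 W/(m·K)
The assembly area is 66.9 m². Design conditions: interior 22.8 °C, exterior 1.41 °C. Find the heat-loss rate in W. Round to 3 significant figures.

265 W

0.0117/0.119 = 0.09832
R_total = 0.104 + 5.19 + 0.09832 = 5.392 m²·K/W
Q = A·ΔT/R = 66.9 × (22.8 − 1.41) / 5.392 = 265.4 W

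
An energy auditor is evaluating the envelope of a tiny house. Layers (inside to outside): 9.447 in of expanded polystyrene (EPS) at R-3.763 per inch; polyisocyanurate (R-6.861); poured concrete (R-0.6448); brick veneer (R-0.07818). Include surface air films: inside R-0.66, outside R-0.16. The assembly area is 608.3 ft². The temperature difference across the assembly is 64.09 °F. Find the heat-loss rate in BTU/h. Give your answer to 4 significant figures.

887.0 BTU/h

9.447 × 3.763 = 35.549
R_total = 0.66 + 35.549 + 6.861 + 0.6448 + 0.07818 + 0.16 = 43.953 ft²·°F·h/BTU
Q = A·ΔT/R = 608.3 × 64.09 / 43.953 = 886.99 BTU/h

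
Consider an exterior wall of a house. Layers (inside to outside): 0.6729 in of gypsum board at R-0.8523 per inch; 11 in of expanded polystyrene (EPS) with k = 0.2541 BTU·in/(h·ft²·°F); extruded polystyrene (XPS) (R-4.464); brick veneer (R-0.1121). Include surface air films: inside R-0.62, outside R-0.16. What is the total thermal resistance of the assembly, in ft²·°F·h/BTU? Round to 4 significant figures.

49.22 ft²·°F·h/BTU

0.6729 × 0.8523 = 0.57351
11/0.2541 = 43.29
R_total = 0.62 + 0.57351 + 43.29 + 4.464 + 0.1121 + 0.16 = 49.22 ft²·°F·h/BTU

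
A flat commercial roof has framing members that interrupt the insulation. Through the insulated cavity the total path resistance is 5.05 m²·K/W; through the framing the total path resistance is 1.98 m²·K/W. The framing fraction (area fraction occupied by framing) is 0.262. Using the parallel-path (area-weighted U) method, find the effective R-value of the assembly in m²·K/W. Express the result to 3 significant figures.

3.59 m²·K/W

U_eff = 0.738/5.05 + 0.262/1.98 = 0.1461 + 0.1323 = 0.2785
R_eff = 1/U_eff = 3.591 m²·K/W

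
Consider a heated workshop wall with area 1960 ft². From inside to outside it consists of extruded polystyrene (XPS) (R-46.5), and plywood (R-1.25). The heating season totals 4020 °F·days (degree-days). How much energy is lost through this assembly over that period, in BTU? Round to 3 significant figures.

3960000 BTU

R_total = 46.5 + 1.25 = 47.75 ft²·°F·h/BTU
E = A × HDD × 24 / R = 1960 × 4020 × 24 / 47.75 = 3960000 BTU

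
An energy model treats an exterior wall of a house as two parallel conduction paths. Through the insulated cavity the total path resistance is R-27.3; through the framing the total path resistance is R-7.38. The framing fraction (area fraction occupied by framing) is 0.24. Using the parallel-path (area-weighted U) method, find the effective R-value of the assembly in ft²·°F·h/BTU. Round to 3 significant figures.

U_eff = 0.76/27.3 + 0.24/7.38 = 0.02784 + 0.03252 = 0.06036
R_eff = 1/U_eff = 16.57 ft²·°F·h/BTU

16.6 ft²·°F·h/BTU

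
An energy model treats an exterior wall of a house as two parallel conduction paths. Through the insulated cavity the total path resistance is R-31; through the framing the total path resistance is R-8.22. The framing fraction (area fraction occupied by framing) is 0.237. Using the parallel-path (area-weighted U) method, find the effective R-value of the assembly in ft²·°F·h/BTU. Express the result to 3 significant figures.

U_eff = 0.763/31 + 0.237/8.22 = 0.02461 + 0.02883 = 0.05345
R_eff = 1/U_eff = 18.71 ft²·°F·h/BTU

18.7 ft²·°F·h/BTU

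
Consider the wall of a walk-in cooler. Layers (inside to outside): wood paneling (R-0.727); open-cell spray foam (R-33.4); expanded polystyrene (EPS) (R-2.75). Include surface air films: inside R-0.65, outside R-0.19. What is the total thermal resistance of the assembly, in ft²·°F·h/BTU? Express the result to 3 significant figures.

R_total = 0.65 + 0.727 + 33.4 + 2.75 + 0.19 = 37.72 ft²·°F·h/BTU

37.7 ft²·°F·h/BTU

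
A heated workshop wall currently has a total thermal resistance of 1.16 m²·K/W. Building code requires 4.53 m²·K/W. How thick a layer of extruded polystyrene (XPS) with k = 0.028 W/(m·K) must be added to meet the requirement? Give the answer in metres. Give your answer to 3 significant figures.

ΔR = 4.53 − 1.16 = 3.37 m²·K/W
L = ΔR × k = 3.37 × 0.028 = 0.09436 m

0.0944 m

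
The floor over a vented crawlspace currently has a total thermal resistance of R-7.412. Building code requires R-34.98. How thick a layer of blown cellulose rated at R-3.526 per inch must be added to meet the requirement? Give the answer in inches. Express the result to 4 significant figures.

ΔR = 34.98 − 7.412 = 27.568 ft²·°F·h/BTU
L = ΔR / (R/in) = 27.568/3.526 = 7.8185 in

7.818 in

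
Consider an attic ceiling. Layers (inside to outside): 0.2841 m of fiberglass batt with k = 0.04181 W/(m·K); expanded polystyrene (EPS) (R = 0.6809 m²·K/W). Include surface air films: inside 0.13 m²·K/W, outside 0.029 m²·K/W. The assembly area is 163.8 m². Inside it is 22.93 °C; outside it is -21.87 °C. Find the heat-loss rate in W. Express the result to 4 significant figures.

0.2841/0.04181 = 6.795
R_total = 0.13 + 6.795 + 0.6809 + 0.029 = 7.6349 m²·K/W
Q = A·ΔT/R = 163.8 × (22.93 − (-21.87)) / 7.6349 = 961.14 W

961.1 W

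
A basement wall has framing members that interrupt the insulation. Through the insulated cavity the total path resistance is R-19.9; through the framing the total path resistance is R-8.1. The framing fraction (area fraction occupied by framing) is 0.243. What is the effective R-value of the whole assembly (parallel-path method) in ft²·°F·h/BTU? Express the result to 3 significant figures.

14.7 ft²·°F·h/BTU

U_eff = 0.757/19.9 + 0.243/8.1 = 0.03804 + 0.03 = 0.06804
R_eff = 1/U_eff = 14.7 ft²·°F·h/BTU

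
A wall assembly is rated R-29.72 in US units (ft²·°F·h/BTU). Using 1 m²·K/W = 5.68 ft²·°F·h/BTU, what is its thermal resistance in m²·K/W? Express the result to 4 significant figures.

5.232 m²·K/W

R_SI = 29.72/5.68 = 5.2324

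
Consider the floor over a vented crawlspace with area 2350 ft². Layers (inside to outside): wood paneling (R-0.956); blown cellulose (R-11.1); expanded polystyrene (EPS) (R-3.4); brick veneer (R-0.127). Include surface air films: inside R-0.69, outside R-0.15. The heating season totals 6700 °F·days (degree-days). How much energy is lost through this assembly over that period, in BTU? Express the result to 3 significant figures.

R_total = 0.69 + 0.956 + 11.1 + 3.4 + 0.127 + 0.15 = 16.42 ft²·°F·h/BTU
E = A × HDD × 24 / R = 2350 × 6700 × 24 / 16.42 = 23010000 BTU

23000000 BTU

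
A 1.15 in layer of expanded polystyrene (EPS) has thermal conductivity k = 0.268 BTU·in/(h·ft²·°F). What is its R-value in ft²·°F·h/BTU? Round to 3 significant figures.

4.29 ft²·°F·h/BTU

R = L/k = 1.15/0.268 = 4.291 ft²·°F·h/BTU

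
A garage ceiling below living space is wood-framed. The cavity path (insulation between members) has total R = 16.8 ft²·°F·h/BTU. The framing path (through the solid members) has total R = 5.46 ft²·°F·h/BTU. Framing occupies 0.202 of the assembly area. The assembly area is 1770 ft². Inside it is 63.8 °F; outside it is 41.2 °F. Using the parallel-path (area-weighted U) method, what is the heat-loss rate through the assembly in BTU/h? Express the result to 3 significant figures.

3380 BTU/h

U_eff = 0.798/16.8 + 0.202/5.46 = 0.0475 + 0.037 = 0.0845
R_eff = 1/U_eff = 11.83 ft²·°F·h/BTU
Q = 1770 × (63.8 − 41.2) / 11.83 = 3380 BTU/h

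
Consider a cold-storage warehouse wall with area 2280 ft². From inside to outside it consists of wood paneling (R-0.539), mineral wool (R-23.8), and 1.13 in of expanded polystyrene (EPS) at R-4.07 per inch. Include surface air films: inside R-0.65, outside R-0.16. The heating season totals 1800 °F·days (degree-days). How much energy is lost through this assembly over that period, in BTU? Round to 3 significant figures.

1.13 × 4.07 = 4.599
R_total = 0.65 + 0.539 + 23.8 + 4.599 + 0.16 = 29.75 ft²·°F·h/BTU
E = A × HDD × 24 / R = 2280 × 1800 × 24 / 29.75 = 3311000 BTU

3310000 BTU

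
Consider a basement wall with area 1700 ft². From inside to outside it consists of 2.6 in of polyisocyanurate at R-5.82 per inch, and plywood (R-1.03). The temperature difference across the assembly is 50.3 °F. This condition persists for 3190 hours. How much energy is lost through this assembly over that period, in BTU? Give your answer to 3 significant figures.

16900000 BTU

2.6 × 5.82 = 15.13
R_total = 15.13 + 1.03 = 16.16 ft²·°F·h/BTU
Q = 1700 × 50.3 / 16.16 = 5291 BTU/h
E = 5291 × 3190 = 16880000 BTU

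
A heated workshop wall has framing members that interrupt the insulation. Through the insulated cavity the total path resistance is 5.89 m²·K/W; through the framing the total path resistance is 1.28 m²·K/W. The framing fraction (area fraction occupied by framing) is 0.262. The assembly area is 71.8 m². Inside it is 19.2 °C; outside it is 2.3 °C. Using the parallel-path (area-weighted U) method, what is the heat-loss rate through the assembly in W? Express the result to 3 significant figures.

400 W

U_eff = 0.738/5.89 + 0.262/1.28 = 0.1253 + 0.2047 = 0.33
R_eff = 1/U_eff = 3.03 m²·K/W
Q = 71.8 × (19.2 − 2.3) / 3.03 = 400.4 W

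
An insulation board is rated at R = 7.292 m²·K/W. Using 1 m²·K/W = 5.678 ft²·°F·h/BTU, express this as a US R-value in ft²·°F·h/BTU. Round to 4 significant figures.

41.40 ft²·°F·h/BTU

R_US = 7.292 × 5.678 = 41.404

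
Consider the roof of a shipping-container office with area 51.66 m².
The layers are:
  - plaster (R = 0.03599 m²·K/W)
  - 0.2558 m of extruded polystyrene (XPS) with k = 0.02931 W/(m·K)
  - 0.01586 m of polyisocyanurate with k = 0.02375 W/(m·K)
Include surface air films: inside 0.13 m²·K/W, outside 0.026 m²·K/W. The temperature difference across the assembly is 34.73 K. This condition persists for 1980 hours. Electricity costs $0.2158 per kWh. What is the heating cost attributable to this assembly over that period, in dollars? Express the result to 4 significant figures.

79.96 dollars

0.2558/0.02931 = 8.7274
0.01586/0.02375 = 0.66779
R_total = 0.13 + 0.03599 + 8.7274 + 0.66779 + 0.026 = 9.5872 m²·K/W
Q = 51.66 × 34.73 / 9.5872 = 187.14 W
E = 187.14 W × 1980 h / 1000 = 370.54 kWh
Cost = 370.54 × 0.2158 = $79.962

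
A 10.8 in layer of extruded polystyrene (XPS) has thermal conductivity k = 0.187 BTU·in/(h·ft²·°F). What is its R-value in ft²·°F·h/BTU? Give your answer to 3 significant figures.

57.8 ft²·°F·h/BTU

R = L/k = 10.8/0.187 = 57.75 ft²·°F·h/BTU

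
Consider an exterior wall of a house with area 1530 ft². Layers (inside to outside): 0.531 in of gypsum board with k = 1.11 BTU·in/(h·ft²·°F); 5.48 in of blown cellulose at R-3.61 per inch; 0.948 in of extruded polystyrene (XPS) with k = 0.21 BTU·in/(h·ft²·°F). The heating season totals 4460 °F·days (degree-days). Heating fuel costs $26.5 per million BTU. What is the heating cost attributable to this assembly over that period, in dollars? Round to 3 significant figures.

175 dollars

0.531/1.11 = 0.4784
5.48 × 3.61 = 19.78
0.948/0.21 = 4.514
R_total = 0.4784 + 19.78 + 4.514 = 24.78 ft²·°F·h/BTU
E = A × HDD × 24 / R = 1530 × 4460 × 24 / 24.78 = 6610000 BTU
Cost = 6610000/10⁶ × 26.5 = $175.2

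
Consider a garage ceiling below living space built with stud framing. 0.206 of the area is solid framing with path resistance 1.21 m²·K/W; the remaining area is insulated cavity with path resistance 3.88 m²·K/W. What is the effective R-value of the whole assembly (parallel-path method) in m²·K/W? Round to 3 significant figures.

U_eff = 0.794/3.88 + 0.206/1.21 = 0.2046 + 0.1702 = 0.3749
R_eff = 1/U_eff = 2.667 m²·K/W

2.67 m²·K/W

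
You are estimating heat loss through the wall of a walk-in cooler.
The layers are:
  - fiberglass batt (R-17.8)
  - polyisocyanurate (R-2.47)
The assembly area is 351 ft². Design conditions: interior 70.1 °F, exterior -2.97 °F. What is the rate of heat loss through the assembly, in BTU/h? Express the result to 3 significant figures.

R_total = 17.8 + 2.47 = 20.27 ft²·°F·h/BTU
Q = A·ΔT/R = 351 × (70.1 − (-2.97)) / 20.27 = 1265 BTU/h

1270 BTU/h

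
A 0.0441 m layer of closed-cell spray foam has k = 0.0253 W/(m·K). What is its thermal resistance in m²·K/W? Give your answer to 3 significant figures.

1.74 m²·K/W

R = L/k = 0.0441/0.0253 = 1.743 m²·K/W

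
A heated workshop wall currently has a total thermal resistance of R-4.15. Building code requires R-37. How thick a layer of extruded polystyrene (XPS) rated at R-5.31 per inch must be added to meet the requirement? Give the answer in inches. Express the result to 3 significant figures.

ΔR = 37 − 4.15 = 32.85 ft²·°F·h/BTU
L = ΔR / (R/in) = 32.85/5.31 = 6.186 in

6.19 in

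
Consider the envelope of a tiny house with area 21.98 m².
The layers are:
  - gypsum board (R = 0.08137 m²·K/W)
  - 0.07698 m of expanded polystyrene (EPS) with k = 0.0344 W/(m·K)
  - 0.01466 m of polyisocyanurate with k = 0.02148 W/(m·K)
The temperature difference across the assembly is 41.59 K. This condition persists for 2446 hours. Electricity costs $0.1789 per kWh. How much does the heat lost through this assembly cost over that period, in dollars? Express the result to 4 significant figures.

133.3 dollars

0.07698/0.0344 = 2.2378
0.01466/0.02148 = 0.6825
R_total = 0.08137 + 2.2378 + 0.6825 = 3.0017 m²·K/W
Q = 21.98 × 41.59 / 3.0017 = 304.55 W
E = 304.55 W × 2446 h / 1000 = 744.92 kWh
Cost = 744.92 × 0.1789 = $133.27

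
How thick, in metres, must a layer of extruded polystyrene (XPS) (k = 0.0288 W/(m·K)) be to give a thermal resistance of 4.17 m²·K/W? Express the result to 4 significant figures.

0.1201 m

L = R·k = 4.17 × 0.0288 = 0.1201 m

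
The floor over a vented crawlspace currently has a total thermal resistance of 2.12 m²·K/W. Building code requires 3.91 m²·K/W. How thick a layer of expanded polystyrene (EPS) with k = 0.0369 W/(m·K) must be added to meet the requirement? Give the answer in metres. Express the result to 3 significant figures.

0.0661 m

ΔR = 3.91 − 2.12 = 1.79 m²·K/W
L = ΔR × k = 1.79 × 0.0369 = 0.06605 m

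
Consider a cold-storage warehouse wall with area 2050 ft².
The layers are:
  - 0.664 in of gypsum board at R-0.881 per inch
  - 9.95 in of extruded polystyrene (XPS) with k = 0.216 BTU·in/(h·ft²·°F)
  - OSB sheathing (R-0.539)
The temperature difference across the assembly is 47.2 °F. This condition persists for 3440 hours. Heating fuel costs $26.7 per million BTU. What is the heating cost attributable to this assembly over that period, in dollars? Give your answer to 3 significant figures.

0.664 × 0.881 = 0.585
9.95/0.216 = 46.06
R_total = 0.585 + 46.06 + 0.539 = 47.19 ft²·°F·h/BTU
Q = 2050 × 47.2 / 47.19 = 2050 BTU/h
E = 2050 × 3440 = 7054000 BTU
Cost = 7054000/10⁶ × 26.7 = $188.3

188 dollars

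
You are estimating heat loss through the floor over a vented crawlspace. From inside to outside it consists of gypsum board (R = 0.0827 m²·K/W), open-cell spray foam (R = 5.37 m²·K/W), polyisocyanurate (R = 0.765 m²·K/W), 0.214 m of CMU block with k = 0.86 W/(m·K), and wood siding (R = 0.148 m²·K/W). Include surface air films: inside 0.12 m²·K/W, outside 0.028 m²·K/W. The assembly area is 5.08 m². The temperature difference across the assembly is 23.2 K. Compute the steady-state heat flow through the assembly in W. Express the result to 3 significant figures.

17.4 W

0.214/0.86 = 0.2488
R_total = 0.12 + 0.0827 + 5.37 + 0.765 + 0.2488 + 0.148 + 0.028 = 6.763 m²·K/W
Q = A·ΔT/R = 5.08 × 23.2 / 6.763 = 17.43 W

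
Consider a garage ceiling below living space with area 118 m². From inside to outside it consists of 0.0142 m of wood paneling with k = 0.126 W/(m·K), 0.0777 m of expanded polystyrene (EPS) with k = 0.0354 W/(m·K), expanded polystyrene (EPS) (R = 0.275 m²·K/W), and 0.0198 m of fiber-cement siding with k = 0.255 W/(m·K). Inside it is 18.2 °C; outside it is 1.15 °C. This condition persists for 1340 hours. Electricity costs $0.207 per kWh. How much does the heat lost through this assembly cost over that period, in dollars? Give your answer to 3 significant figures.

0.0142/0.126 = 0.1127
0.0777/0.0354 = 2.195
0.0198/0.255 = 0.07765
R_total = 0.1127 + 2.195 + 0.275 + 0.07765 = 2.66 m²·K/W
Q = 118 × (18.2 − 1.15) / 2.66 = 756.3 W
E = 756.3 W × 1340 h / 1000 = 1013 kWh
Cost = 1013 × 0.207 = $209.8

210 dollars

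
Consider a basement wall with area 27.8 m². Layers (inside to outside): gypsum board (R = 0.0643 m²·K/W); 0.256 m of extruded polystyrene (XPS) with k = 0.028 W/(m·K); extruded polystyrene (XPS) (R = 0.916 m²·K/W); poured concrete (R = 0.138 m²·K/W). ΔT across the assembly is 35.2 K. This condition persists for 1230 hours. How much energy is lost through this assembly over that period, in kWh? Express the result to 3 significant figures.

117 kWh

0.256/0.028 = 9.143
R_total = 0.0643 + 9.143 + 0.916 + 0.138 = 10.26 m²·K/W
Q = 27.8 × 35.2 / 10.26 = 95.37 W
E = 95.37 W × 1230 h / 1000 = 117.3 kWh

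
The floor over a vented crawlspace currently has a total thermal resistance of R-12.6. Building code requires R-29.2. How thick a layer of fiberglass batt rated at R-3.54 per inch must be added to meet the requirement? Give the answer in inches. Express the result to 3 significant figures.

4.69 in

ΔR = 29.2 − 12.6 = 16.6 ft²·°F·h/BTU
L = ΔR / (R/in) = 16.6/3.54 = 4.689 in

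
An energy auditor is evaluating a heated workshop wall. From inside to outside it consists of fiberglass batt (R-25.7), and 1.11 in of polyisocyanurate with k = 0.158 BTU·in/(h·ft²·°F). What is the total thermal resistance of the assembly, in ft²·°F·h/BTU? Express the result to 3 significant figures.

32.7 ft²·°F·h/BTU

1.11/0.158 = 7.025
R_total = 25.7 + 7.025 = 32.73 ft²·°F·h/BTU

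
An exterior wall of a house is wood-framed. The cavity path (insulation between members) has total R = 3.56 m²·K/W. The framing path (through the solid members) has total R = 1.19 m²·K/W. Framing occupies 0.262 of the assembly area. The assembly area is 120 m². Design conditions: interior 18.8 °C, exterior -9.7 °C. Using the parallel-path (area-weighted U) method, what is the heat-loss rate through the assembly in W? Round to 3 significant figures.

1460 W

U_eff = 0.738/3.56 + 0.262/1.19 = 0.2073 + 0.2202 = 0.4275
R_eff = 1/U_eff = 2.339 m²·K/W
Q = 120 × (18.8 − (-9.7)) / 2.339 = 1462 W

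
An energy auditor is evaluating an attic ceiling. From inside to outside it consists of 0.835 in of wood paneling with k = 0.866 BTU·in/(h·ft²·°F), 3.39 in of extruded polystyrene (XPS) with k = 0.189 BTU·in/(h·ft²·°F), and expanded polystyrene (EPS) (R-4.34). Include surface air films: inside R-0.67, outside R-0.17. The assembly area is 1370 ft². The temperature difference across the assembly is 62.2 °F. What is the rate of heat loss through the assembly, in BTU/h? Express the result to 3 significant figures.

3540 BTU/h

0.835/0.866 = 0.9642
3.39/0.189 = 17.94
R_total = 0.67 + 0.9642 + 17.94 + 4.34 + 0.17 = 24.08 ft²·°F·h/BTU
Q = A·ΔT/R = 1370 × 62.2 / 24.08 = 3539 BTU/h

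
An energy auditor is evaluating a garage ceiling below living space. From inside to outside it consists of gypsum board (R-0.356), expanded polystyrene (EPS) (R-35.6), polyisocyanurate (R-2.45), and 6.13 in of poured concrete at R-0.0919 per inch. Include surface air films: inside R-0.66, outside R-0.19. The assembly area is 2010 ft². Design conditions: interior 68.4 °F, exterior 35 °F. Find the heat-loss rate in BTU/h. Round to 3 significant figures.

6.13 × 0.0919 = 0.5633
R_total = 0.66 + 0.356 + 35.6 + 2.45 + 0.5633 + 0.19 = 39.82 ft²·°F·h/BTU
Q = A·ΔT/R = 2010 × (68.4 − 35) / 39.82 = 1686 BTU/h

1690 BTU/h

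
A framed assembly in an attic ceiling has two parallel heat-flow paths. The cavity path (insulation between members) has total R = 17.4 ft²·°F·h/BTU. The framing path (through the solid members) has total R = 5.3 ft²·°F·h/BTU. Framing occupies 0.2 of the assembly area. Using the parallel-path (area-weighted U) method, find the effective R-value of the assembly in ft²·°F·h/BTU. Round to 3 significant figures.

11.9 ft²·°F·h/BTU

U_eff = 0.8/17.4 + 0.2/5.3 = 0.04598 + 0.03774 = 0.08371
R_eff = 1/U_eff = 11.95 ft²·°F·h/BTU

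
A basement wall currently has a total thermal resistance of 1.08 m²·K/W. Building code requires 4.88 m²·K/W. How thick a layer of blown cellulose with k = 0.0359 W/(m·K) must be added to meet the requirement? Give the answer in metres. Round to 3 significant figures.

ΔR = 4.88 − 1.08 = 3.8 m²·K/W
L = ΔR × k = 3.8 × 0.0359 = 0.1364 m

0.136 m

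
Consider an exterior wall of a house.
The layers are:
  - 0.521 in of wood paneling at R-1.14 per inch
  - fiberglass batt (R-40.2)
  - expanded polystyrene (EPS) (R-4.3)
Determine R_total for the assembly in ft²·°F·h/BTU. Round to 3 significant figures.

0.521 × 1.14 = 0.5939
R_total = 0.5939 + 40.2 + 4.3 = 45.09 ft²·°F·h/BTU

45.1 ft²·°F·h/BTU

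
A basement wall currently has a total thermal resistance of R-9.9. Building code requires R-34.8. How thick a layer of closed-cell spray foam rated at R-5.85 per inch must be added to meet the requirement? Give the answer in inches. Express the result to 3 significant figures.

ΔR = 34.8 − 9.9 = 24.9 ft²·°F·h/BTU
L = ΔR / (R/in) = 24.9/5.85 = 4.256 in

4.26 in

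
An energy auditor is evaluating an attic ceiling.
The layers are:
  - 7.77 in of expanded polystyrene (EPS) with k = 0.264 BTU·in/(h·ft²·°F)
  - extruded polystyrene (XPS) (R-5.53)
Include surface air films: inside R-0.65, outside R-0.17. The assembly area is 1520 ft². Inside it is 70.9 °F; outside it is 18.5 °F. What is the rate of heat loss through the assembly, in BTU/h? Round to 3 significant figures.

7.77/0.264 = 29.43
R_total = 0.65 + 29.43 + 5.53 + 0.17 = 35.78 ft²·°F·h/BTU
Q = A·ΔT/R = 1520 × (70.9 − 18.5) / 35.78 = 2226 BTU/h

2230 BTU/h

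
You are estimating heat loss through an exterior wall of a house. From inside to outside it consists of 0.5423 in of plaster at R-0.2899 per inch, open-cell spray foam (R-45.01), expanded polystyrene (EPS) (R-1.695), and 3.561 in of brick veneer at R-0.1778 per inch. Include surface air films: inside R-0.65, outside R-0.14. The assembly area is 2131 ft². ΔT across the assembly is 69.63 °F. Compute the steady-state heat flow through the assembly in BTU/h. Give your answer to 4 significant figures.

0.5423 × 0.2899 = 0.15721
3.561 × 0.1778 = 0.63315
R_total = 0.65 + 0.15721 + 45.01 + 1.695 + 0.63315 + 0.14 = 48.285 ft²·°F·h/BTU
Q = A·ΔT/R = 2131 × 69.63 / 48.285 = 3073 BTU/h

3073 BTU/h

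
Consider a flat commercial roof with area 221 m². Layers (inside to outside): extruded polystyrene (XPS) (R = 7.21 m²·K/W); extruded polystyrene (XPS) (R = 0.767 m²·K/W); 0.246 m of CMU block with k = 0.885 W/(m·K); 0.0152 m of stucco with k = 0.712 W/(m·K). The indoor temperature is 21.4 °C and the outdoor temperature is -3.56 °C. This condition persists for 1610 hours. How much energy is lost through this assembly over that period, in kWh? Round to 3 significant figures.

0.246/0.885 = 0.278
0.0152/0.712 = 0.02135
R_total = 7.21 + 0.767 + 0.278 + 0.02135 = 8.276 m²·K/W
Q = 221 × (21.4 − (-3.56)) / 8.276 = 666.5 W
E = 666.5 W × 1610 h / 1000 = 1073 kWh

1070 kWh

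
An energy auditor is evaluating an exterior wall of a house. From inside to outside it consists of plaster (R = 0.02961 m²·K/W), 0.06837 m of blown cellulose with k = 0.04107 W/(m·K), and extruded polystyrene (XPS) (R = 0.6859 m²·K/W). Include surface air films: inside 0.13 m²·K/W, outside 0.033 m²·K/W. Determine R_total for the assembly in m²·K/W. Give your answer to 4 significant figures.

0.06837/0.04107 = 1.6647
R_total = 0.13 + 0.02961 + 1.6647 + 0.6859 + 0.033 = 2.5432 m²·K/W

2.543 m²·K/W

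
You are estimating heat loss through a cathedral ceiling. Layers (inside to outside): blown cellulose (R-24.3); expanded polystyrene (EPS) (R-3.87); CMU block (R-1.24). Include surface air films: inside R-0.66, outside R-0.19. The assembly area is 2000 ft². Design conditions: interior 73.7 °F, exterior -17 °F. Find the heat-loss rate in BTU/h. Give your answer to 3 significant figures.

R_total = 0.66 + 24.3 + 3.87 + 1.24 + 0.19 = 30.26 ft²·°F·h/BTU
Q = A·ΔT/R = 2000 × (73.7 − (-17)) / 30.26 = 5995 BTU/h

5990 BTU/h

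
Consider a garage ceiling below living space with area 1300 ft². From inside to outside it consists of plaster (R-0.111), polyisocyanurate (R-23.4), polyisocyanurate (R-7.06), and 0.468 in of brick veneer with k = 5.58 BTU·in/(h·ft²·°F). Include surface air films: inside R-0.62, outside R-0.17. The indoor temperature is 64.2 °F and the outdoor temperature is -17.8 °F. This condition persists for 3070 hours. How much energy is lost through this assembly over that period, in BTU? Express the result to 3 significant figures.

0.468/5.58 = 0.08387
R_total = 0.62 + 0.111 + 23.4 + 7.06 + 0.08387 + 0.17 = 31.44 ft²·°F·h/BTU
Q = 1300 × (64.2 − (-17.8)) / 31.44 = 3390 BTU/h
E = 3390 × 3070 = 10410000 BTU

10400000 BTU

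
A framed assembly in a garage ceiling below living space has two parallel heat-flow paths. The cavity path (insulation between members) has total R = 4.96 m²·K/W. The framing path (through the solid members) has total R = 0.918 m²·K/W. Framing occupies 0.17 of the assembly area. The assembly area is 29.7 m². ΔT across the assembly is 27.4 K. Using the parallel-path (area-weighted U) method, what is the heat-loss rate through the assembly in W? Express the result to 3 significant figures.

287 W

U_eff = 0.83/4.96 + 0.17/0.918 = 0.1673 + 0.1852 = 0.3525
R_eff = 1/U_eff = 2.837 m²·K/W
Q = 29.7 × 27.4 / 2.837 = 286.9 W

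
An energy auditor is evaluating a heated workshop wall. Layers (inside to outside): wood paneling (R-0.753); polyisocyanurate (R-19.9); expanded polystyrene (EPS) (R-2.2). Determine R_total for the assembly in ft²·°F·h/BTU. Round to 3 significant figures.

R_total = 0.753 + 19.9 + 2.2 = 22.85 ft²·°F·h/BTU

22.9 ft²·°F·h/BTU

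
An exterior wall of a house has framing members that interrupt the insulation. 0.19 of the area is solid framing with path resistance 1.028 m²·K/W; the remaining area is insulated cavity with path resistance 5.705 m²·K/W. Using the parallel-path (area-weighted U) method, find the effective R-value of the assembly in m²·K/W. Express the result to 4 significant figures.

3.060 m²·K/W

U_eff = 0.81/5.705 + 0.19/1.028 = 0.14198 + 0.18482 = 0.32681
R_eff = 1/U_eff = 3.0599 m²·K/W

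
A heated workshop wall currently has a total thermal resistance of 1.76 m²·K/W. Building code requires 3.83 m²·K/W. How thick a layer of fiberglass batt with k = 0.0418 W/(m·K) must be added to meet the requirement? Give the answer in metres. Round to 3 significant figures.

ΔR = 3.83 − 1.76 = 2.07 m²·K/W
L = ΔR × k = 2.07 × 0.0418 = 0.08653 m

0.0865 m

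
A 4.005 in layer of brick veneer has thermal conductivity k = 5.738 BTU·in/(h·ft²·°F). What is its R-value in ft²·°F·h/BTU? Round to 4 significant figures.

0.6980 ft²·°F·h/BTU

R = L/k = 4.005/5.738 = 0.69798 ft²·°F·h/BTU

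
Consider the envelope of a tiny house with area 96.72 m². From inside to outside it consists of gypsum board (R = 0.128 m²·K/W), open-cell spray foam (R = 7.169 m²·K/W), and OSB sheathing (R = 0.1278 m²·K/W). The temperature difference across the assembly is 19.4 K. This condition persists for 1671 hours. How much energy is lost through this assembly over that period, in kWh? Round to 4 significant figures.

422.3 kWh

R_total = 0.128 + 7.169 + 0.1278 = 7.4248 m²·K/W
Q = 96.72 × 19.4 / 7.4248 = 252.72 W
E = 252.72 W × 1671 h / 1000 = 422.29 kWh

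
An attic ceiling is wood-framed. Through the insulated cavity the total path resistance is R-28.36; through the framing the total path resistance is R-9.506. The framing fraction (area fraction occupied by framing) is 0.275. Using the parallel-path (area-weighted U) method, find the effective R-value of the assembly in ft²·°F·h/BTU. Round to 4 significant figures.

U_eff = 0.725/28.36 + 0.275/9.506 = 0.025564 + 0.028929 = 0.054493
R_eff = 1/U_eff = 18.351 ft²·°F·h/BTU

18.35 ft²·°F·h/BTU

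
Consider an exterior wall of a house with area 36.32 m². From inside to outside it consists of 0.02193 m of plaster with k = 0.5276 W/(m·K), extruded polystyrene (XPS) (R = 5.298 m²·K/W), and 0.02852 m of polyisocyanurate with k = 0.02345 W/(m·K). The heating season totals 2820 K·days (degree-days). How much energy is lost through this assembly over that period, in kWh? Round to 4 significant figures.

375.0 kWh

0.02193/0.5276 = 0.041566
0.02852/0.02345 = 1.2162
R_total = 0.041566 + 5.298 + 1.2162 = 6.5558 m²·K/W
E = A × HDD × 24 / R / 1000 = 36.32 × 2820 × 24 / 6.5558 / 1000 = 374.96 kWh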